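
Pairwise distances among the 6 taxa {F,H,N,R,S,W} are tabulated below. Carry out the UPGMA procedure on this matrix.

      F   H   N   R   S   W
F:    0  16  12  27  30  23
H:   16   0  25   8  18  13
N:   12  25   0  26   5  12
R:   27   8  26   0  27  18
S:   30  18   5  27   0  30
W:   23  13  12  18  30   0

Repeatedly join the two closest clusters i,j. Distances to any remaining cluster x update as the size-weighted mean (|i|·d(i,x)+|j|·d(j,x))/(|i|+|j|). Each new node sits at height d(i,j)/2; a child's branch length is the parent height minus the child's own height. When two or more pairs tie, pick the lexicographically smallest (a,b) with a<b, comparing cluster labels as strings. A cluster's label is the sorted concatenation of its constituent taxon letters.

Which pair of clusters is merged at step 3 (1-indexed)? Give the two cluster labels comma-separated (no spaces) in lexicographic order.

HR,W

iteration 1: select N,S (d=5); attach at lengths (5/2, 5/2); label the merged cluster NS
  updated: d(F,NS)=21, d(H,NS)=43/2, d(NS,R)=53/2, d(NS,W)=21
iteration 2: select H,R (d=8); attach at lengths (4, 4); label the merged cluster HR
  updated: d(F,HR)=43/2, d(HR,NS)=24, d(HR,W)=31/2
iteration 3: select HR,W (d=31/2); attach at lengths (15/4, 31/4); label the merged cluster HRW
  updated: d(F,HRW)=22, d(HRW,NS)=23
iteration 4: select F,NS (d=21); attach at lengths (21/2, 8); label the merged cluster FNS
  updated: d(FNS,HRW)=68/3
iteration 5: select FNS,HRW (d=68/3); attach at lengths (5/6, 43/12); label the merged cluster FHNRSW
final tree: ((F:21/2,(N:5/2,S:5/2):8):5/6,((H:4,R:4):15/4,W:31/4):43/12)
total length: 569/12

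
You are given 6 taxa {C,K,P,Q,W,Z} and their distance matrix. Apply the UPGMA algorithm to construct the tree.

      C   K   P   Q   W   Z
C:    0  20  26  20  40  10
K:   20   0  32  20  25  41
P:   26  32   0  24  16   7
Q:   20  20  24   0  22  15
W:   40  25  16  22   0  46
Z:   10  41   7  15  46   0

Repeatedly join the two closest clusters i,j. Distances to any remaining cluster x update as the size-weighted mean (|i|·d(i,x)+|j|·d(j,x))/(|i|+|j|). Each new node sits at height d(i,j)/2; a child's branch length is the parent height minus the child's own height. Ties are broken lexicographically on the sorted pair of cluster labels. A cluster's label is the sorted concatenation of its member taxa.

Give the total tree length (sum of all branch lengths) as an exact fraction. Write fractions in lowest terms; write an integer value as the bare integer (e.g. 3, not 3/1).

1547/24

step 1: merge (P,Z) at d=7; branch lengths P→7/2, Z→7/2; new cluster PZ
  updated: d(C,PZ)=18, d(K,PZ)=73/2, d(PZ,Q)=39/2, d(PZ,W)=31
step 2: merge (C,PZ) at d=18; branch lengths C→9, PZ→11/2; new cluster CPZ
  updated: d(CPZ,K)=31, d(CPZ,Q)=59/3, d(CPZ,W)=34
step 3: merge (CPZ,Q) at d=59/3; branch lengths CPZ→5/6, Q→59/6; new cluster CPQZ
  updated: d(CPQZ,K)=113/4, d(CPQZ,W)=31
step 4: merge (K,W) at d=25; branch lengths K→25/2, W→25/2; new cluster KW
  updated: d(CPQZ,KW)=237/8
step 5: merge (CPQZ,KW) at d=237/8; branch lengths CPQZ→239/48, KW→37/16; new cluster CKPQWZ
final tree: (((C:9,(P:7/2,Z:7/2):11/2):5/6,Q:59/6):239/48,(K:25/2,W:25/2):37/16)
total length: 1547/24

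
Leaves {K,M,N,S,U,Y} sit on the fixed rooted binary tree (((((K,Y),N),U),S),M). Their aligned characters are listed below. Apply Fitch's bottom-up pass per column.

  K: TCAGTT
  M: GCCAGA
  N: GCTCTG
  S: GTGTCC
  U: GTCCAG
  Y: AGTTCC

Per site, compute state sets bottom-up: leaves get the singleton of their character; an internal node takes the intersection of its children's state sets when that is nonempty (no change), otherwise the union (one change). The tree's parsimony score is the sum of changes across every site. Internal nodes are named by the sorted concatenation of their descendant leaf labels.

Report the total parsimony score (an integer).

20

[col 0] KY: children K:{T}, Y:{A} ∪→ {A,T}; cost 1
[col 0] KNY: children KY:{A,T}, N:{G} ∪→ {A,G,T}; cost 1
[col 0] KNUY: children KNY:{A,G,T}, U:{G} ∩→ {G}; cost 0
[col 0] KNSUY: children KNUY:{G}, S:{G} ∩→ {G}; cost 0
[col 0] KMNSUY: children KNSUY:{G}, M:{G} ∩→ {G}; cost 0
[col 1] KY: children K:{C}, Y:{G} ∪→ {C,G}; cost 1
[col 1] KNY: children KY:{C,G}, N:{C} ∩→ {C}; cost 0
[col 1] KNUY: children KNY:{C}, U:{T} ∪→ {C,T}; cost 1
[col 1] KNSUY: children KNUY:{C,T}, S:{T} ∩→ {T}; cost 0
[col 1] KMNSUY: children KNSUY:{T}, M:{C} ∪→ {C,T}; cost 1
[col 2] KY: children K:{A}, Y:{T} ∪→ {A,T}; cost 1
[col 2] KNY: children KY:{A,T}, N:{T} ∩→ {T}; cost 0
[col 2] KNUY: children KNY:{T}, U:{C} ∪→ {C,T}; cost 1
[col 2] KNSUY: children KNUY:{C,T}, S:{G} ∪→ {C,G,T}; cost 1
[col 2] KMNSUY: children KNSUY:{C,G,T}, M:{C} ∩→ {C}; cost 0
[col 3] KY: children K:{G}, Y:{T} ∪→ {G,T}; cost 1
[col 3] KNY: children KY:{G,T}, N:{C} ∪→ {C,G,T}; cost 1
[col 3] KNUY: children KNY:{C,G,T}, U:{C} ∩→ {C}; cost 0
[col 3] KNSUY: children KNUY:{C}, S:{T} ∪→ {C,T}; cost 1
[col 3] KMNSUY: children KNSUY:{C,T}, M:{A} ∪→ {A,C,T}; cost 1
[col 4] KY: children K:{T}, Y:{C} ∪→ {C,T}; cost 1
[col 4] KNY: children KY:{C,T}, N:{T} ∩→ {T}; cost 0
[col 4] KNUY: children KNY:{T}, U:{A} ∪→ {A,T}; cost 1
[col 4] KNSUY: children KNUY:{A,T}, S:{C} ∪→ {A,C,T}; cost 1
[col 4] KMNSUY: children KNSUY:{A,C,T}, M:{G} ∪→ {A,C,G,T}; cost 1
[col 5] KY: children K:{T}, Y:{C} ∪→ {C,T}; cost 1
[col 5] KNY: children KY:{C,T}, N:{G} ∪→ {C,G,T}; cost 1
[col 5] KNUY: children KNY:{C,G,T}, U:{G} ∩→ {G}; cost 0
[col 5] KNSUY: children KNUY:{G}, S:{C} ∪→ {C,G}; cost 1
[col 5] KMNSUY: children KNSUY:{C,G}, M:{A} ∪→ {A,C,G}; cost 1
per-site changes: [2, 3, 3, 4, 4, 4]; total = 20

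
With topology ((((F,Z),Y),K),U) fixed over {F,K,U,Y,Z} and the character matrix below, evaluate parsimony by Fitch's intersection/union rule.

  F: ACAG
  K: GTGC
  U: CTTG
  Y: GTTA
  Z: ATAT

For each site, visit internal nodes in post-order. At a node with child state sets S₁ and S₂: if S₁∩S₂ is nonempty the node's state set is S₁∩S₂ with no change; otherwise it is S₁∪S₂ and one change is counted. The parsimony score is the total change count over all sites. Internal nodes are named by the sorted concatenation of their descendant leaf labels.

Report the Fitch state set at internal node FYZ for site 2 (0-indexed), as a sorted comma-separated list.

[col 0] FZ: children F:{A}, Z:{A} ∩→ {A}; cost 0
[col 0] FYZ: children FZ:{A}, Y:{G} ∪→ {A,G}; cost 1
[col 0] FKYZ: children FYZ:{A,G}, K:{G} ∩→ {G}; cost 0
[col 0] FKUYZ: children FKYZ:{G}, U:{C} ∪→ {C,G}; cost 1
[col 1] FZ: children F:{C}, Z:{T} ∪→ {C,T}; cost 1
[col 1] FYZ: children FZ:{C,T}, Y:{T} ∩→ {T}; cost 0
[col 1] FKYZ: children FYZ:{T}, K:{T} ∩→ {T}; cost 0
[col 1] FKUYZ: children FKYZ:{T}, U:{T} ∩→ {T}; cost 0
[col 2] FZ: children F:{A}, Z:{A} ∩→ {A}; cost 0
[col 2] FYZ: children FZ:{A}, Y:{T} ∪→ {A,T}; cost 1
[col 2] FKYZ: children FYZ:{A,T}, K:{G} ∪→ {A,G,T}; cost 1
[col 2] FKUYZ: children FKYZ:{A,G,T}, U:{T} ∩→ {T}; cost 0
[col 3] FZ: children F:{G}, Z:{T} ∪→ {G,T}; cost 1
[col 3] FYZ: children FZ:{G,T}, Y:{A} ∪→ {A,G,T}; cost 1
[col 3] FKYZ: children FYZ:{A,G,T}, K:{C} ∪→ {A,C,G,T}; cost 1
[col 3] FKUYZ: children FKYZ:{A,C,G,T}, U:{G} ∩→ {G}; cost 0
per-site changes: [2, 1, 2, 3]; total = 8

A,T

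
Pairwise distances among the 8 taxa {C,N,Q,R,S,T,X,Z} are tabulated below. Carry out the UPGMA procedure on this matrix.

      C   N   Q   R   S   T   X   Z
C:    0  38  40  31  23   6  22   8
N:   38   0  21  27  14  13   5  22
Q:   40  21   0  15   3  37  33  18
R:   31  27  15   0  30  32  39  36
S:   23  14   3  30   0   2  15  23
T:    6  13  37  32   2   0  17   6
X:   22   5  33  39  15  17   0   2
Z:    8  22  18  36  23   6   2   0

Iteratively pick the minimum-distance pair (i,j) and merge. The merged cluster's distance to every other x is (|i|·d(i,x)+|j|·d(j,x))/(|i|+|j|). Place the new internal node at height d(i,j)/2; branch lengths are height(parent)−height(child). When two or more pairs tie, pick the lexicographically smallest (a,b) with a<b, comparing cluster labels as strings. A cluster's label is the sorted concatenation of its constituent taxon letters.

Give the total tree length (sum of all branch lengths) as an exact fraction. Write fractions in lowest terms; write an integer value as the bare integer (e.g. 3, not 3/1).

iteration 1: select S,T (d=2); attach at lengths (1, 1); label the merged cluster ST
  updated: d(C,ST)=29/2, d(N,ST)=27/2, d(Q,ST)=20, d(R,ST)=31, d(ST,X)=16, d(ST,Z)=29/2
iteration 2: select X,Z (d=2); attach at lengths (1, 1); label the merged cluster XZ
  updated: d(C,XZ)=15, d(N,XZ)=27/2, d(Q,XZ)=51/2, d(R,XZ)=75/2, d(ST,XZ)=61/4
iteration 3: select N,ST (d=27/2); attach at lengths (27/4, 23/4); label the merged cluster NST
  updated: d(C,NST)=67/3, d(NST,Q)=61/3, d(NST,R)=89/3, d(NST,XZ)=44/3
iteration 4: select NST,XZ (d=44/3); attach at lengths (7/12, 19/3); label the merged cluster NSTXZ
  updated: d(C,NSTXZ)=97/5, d(NSTXZ,Q)=112/5, d(NSTXZ,R)=164/5
iteration 5: select Q,R (d=15); attach at lengths (15/2, 15/2); label the merged cluster QR
  updated: d(C,QR)=71/2, d(NSTXZ,QR)=138/5
iteration 6: select C,NSTXZ (d=97/5); attach at lengths (97/10, 71/30); label the merged cluster CNSTXZ
  updated: d(CNSTXZ,QR)=347/12
iteration 7: select CNSTXZ,QR (d=347/12); attach at lengths (571/120, 167/24); label the merged cluster CNQRSTXZ
final tree: ((C:97/10,((N:27/4,(S:1,T:1):23/4):7/12,(X:1,Z:1):19/3):71/30):571/120,(Q:15/2,R:15/2):167/24)
total length: 311/5

311/5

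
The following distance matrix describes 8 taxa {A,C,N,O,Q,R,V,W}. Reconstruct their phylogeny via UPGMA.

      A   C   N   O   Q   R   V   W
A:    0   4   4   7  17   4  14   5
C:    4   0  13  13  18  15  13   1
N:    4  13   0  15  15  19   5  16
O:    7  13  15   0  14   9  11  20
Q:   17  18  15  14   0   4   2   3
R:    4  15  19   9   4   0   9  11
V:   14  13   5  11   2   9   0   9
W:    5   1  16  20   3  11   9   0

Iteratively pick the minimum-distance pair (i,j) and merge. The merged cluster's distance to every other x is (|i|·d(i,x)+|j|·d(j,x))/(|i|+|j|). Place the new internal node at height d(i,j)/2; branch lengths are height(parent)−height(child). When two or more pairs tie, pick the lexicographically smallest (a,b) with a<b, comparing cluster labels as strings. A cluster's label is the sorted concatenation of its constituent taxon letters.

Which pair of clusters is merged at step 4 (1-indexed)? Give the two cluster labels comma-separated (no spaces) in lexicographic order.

QV,R

step 1: merge (C,W) at d=1; branch lengths C→1/2, W→1/2; new cluster CW
  updated: d(A,CW)=9/2, d(CW,N)=29/2, d(CW,O)=33/2, d(CW,Q)=21/2, d(CW,R)=13, d(CW,V)=11
step 2: merge (Q,V) at d=2; branch lengths Q→1, V→1; new cluster QV
  updated: d(A,QV)=31/2, d(CW,QV)=43/4, d(N,QV)=10, d(O,QV)=25/2, d(QV,R)=13/2
step 3: merge (A,N) at d=4; branch lengths A→2, N→2; new cluster AN
  updated: d(AN,CW)=19/2, d(AN,O)=11, d(AN,QV)=51/4, d(AN,R)=23/2
step 4: merge (QV,R) at d=13/2; branch lengths QV→9/4, R→13/4; new cluster QRV
  updated: d(AN,QRV)=37/3, d(CW,QRV)=23/2, d(O,QRV)=34/3
step 5: merge (AN,CW) at d=19/2; branch lengths AN→11/4, CW→17/4; new cluster ACNW
  updated: d(ACNW,O)=55/4, d(ACNW,QRV)=143/12
step 6: merge (O,QRV) at d=34/3; branch lengths O→17/3, QRV→29/12; new cluster OQRV
  updated: d(ACNW,OQRV)=99/8
step 7: merge (ACNW,OQRV) at d=99/8; branch lengths ACNW→23/16, OQRV→25/48; new cluster ACNOQRVW
final tree: (((A:2,N:2):11/4,(C:1/2,W:1/2):17/4):23/16,(O:17/3,((Q:1,V:1):9/4,R:13/4):29/12):25/48)
total length: 709/24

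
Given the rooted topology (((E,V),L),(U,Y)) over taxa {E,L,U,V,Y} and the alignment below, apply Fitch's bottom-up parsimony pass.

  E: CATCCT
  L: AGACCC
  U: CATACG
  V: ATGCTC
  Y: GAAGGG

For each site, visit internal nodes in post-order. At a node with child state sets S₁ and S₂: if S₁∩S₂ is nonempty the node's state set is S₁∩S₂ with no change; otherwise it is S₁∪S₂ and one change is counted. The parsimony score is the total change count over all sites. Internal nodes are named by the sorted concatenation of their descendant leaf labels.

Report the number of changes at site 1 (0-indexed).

2

EV@0: {C} ∪ {A} = {A,C} (union, +1)
ELV@0: {A,C} ∩ {A} = {A} (intersection, +0)
UY@0: {C} ∪ {G} = {C,G} (union, +1)
ELUVY@0: {A} ∪ {C,G} = {A,C,G} (union, +1)
EV@1: {A} ∪ {T} = {A,T} (union, +1)
ELV@1: {A,T} ∪ {G} = {A,G,T} (union, +1)
UY@1: {A} ∩ {A} = {A} (intersection, +0)
ELUVY@1: {A,G,T} ∩ {A} = {A} (intersection, +0)
EV@2: {T} ∪ {G} = {G,T} (union, +1)
ELV@2: {G,T} ∪ {A} = {A,G,T} (union, +1)
UY@2: {T} ∪ {A} = {A,T} (union, +1)
ELUVY@2: {A,G,T} ∩ {A,T} = {A,T} (intersection, +0)
EV@3: {C} ∩ {C} = {C} (intersection, +0)
ELV@3: {C} ∩ {C} = {C} (intersection, +0)
UY@3: {A} ∪ {G} = {A,G} (union, +1)
ELUVY@3: {C} ∪ {A,G} = {A,C,G} (union, +1)
EV@4: {C} ∪ {T} = {C,T} (union, +1)
ELV@4: {C,T} ∩ {C} = {C} (intersection, +0)
UY@4: {C} ∪ {G} = {C,G} (union, +1)
ELUVY@4: {C} ∩ {C,G} = {C} (intersection, +0)
EV@5: {T} ∪ {C} = {C,T} (union, +1)
ELV@5: {C,T} ∩ {C} = {C} (intersection, +0)
UY@5: {G} ∩ {G} = {G} (intersection, +0)
ELUVY@5: {C} ∪ {G} = {C,G} (union, +1)
per-site changes: [3, 2, 3, 2, 2, 2]; total = 14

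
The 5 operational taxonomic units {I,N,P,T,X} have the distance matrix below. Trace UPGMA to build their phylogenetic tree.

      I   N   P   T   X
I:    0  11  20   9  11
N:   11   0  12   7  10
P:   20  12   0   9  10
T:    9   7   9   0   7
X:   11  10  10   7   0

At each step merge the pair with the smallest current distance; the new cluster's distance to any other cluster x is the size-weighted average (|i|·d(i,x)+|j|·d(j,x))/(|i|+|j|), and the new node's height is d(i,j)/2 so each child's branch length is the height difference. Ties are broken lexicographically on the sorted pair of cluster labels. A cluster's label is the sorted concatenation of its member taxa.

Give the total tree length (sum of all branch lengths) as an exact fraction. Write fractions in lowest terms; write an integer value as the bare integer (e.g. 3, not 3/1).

1. join N+T (d=7) ⇒ NT; edges |N|=7/2, |T|=7/2
  updated: d(I,NT)=10, d(NT,P)=21/2, d(NT,X)=17/2
2. join NT+X (d=17/2) ⇒ NTX; edges |NT|=3/4, |X|=17/4
  updated: d(I,NTX)=31/3, d(NTX,P)=31/3
3. join I+NTX (d=31/3) ⇒ INTX; edges |I|=31/6, |NTX|=11/12
  updated: d(INTX,P)=51/4
4. join INTX+P (d=51/4) ⇒ INPTX; edges |INTX|=29/24, |P|=51/8
final tree: ((I:31/6,((N:7/2,T:7/2):3/4,X:17/4):11/12):29/24,P:51/8)
total length: 77/3

77/3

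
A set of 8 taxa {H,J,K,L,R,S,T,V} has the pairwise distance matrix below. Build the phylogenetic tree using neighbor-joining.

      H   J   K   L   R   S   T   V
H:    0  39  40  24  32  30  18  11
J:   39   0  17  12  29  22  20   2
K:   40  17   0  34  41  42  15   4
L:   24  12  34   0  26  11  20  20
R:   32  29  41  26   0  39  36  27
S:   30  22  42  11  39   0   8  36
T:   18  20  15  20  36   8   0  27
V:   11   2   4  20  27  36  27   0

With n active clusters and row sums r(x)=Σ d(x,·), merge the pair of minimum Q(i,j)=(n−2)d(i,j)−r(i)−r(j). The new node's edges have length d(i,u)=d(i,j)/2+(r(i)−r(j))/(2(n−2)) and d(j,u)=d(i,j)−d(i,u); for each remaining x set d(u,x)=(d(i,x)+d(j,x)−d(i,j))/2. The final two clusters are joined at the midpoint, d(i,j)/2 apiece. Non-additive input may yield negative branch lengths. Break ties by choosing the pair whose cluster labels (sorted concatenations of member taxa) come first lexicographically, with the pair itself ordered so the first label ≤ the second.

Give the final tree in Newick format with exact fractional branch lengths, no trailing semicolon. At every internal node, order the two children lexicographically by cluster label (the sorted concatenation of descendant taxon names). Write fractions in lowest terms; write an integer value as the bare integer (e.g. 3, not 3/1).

((((H:325/24,R:443/24):21/8,(J:23/10,(K:15/2,V:-7/2):26/5):17/2):3/2,L:77/16):107/32,(S:6,T:2):107/32)

step 1: merge (K,V) at d=4, Q=-296; branch lengths K→15/2, V→-7/2; new cluster KV
  updated: d(H,KV)=47/2, d(J,KV)=15/2, d(KV,L)=25, d(KV,R)=32, d(KV,S)=37, d(KV,T)=19
step 2: merge (J,KV) at d=15/2, Q=-236; branch lengths J→23/10, KV→26/5; new cluster JKV
  updated: d(H,JKV)=55/2, d(JKV,L)=59/4, d(JKV,R)=107/4, d(JKV,S)=103/4, d(JKV,T)=63/4
step 3: merge (S,T) at d=8, Q=-359/2; branch lengths S→6, T→2; new cluster ST
  updated: d(H,ST)=20, d(JKV,ST)=67/4, d(L,ST)=23/2, d(R,ST)=67/2
step 4: merge (H,R) at d=32, Q=-503/4; branch lengths H→325/24, R→443/24; new cluster HR
  updated: d(HR,JKV)=89/8, d(HR,L)=9, d(HR,ST)=43/4
step 5: merge (HR,JKV) at d=89/8, Q=-205/4; branch lengths HR→21/8, JKV→17/2; new cluster HJKRV
  updated: d(HJKRV,L)=101/16, d(HJKRV,ST)=131/16
step 6: merge (HJKRV,L) at d=101/16, Q=-26; branch lengths HJKRV→3/2, L→77/16; new cluster HJKLRV
  updated: d(HJKLRV,ST)=107/16
step 7: merge (HJKLRV,ST) at d=107/16; branch lengths HJKLRV→107/32, ST→107/32; new cluster HJKLRSTV
final tree: ((((H:325/24,R:443/24):21/8,(J:23/10,(K:15/2,V:-7/2):26/5):17/2):3/2,L:77/16):107/32,(S:6,T:2):107/32)
total length: 605/8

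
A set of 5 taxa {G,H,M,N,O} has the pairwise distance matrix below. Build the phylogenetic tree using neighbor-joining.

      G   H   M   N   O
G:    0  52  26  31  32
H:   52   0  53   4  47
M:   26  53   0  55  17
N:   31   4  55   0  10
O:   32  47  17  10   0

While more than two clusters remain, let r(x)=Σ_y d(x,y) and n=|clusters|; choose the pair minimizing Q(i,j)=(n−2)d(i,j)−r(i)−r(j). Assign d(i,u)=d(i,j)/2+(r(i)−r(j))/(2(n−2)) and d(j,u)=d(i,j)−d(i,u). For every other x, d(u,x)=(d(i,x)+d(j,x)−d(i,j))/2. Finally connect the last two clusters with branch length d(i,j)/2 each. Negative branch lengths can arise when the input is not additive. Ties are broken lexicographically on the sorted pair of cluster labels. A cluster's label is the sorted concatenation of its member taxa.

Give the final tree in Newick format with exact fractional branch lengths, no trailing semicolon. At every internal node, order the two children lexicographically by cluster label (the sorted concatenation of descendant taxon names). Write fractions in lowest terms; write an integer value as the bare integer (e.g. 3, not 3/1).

(((G:109/8,M:99/8):71/8,(H:34/3,N:-22/3):191/8):21/16,O:21/16)

step 1: merge (H,N) at d=4, Q=-244; branch lengths H→34/3, N→-22/3; new cluster HN
  updated: d(G,HN)=79/2, d(HN,M)=52, d(HN,O)=53/2
step 2: merge (G,M) at d=26, Q=-281/2; branch lengths G→109/8, M→99/8; new cluster GM
  updated: d(GM,HN)=131/4, d(GM,O)=23/2
step 3: merge (GM,HN) at d=131/4, Q=-283/4; branch lengths GM→71/8, HN→191/8; new cluster GHMN
  updated: d(GHMN,O)=21/8
step 4: merge (GHMN,O) at d=21/8; branch lengths GHMN→21/16, O→21/16; new cluster GHMNO
final tree: (((G:109/8,M:99/8):71/8,(H:34/3,N:-22/3):191/8):21/16,O:21/16)
total length: 523/8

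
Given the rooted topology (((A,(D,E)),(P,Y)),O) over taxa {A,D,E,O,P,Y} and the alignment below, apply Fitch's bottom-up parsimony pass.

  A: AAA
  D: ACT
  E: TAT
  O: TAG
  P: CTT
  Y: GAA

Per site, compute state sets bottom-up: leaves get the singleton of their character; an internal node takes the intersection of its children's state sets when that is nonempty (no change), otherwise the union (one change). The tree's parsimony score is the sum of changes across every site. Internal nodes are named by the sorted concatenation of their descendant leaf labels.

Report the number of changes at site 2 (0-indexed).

3

[col 0] DE: children D:{A}, E:{T} ∪→ {A,T}; cost 1
[col 0] ADE: children A:{A}, DE:{A,T} ∩→ {A}; cost 0
[col 0] PY: children P:{C}, Y:{G} ∪→ {C,G}; cost 1
[col 0] ADEPY: children ADE:{A}, PY:{C,G} ∪→ {A,C,G}; cost 1
[col 0] ADEOPY: children ADEPY:{A,C,G}, O:{T} ∪→ {A,C,G,T}; cost 1
[col 1] DE: children D:{C}, E:{A} ∪→ {A,C}; cost 1
[col 1] ADE: children A:{A}, DE:{A,C} ∩→ {A}; cost 0
[col 1] PY: children P:{T}, Y:{A} ∪→ {A,T}; cost 1
[col 1] ADEPY: children ADE:{A}, PY:{A,T} ∩→ {A}; cost 0
[col 1] ADEOPY: children ADEPY:{A}, O:{A} ∩→ {A}; cost 0
[col 2] DE: children D:{T}, E:{T} ∩→ {T}; cost 0
[col 2] ADE: children A:{A}, DE:{T} ∪→ {A,T}; cost 1
[col 2] PY: children P:{T}, Y:{A} ∪→ {A,T}; cost 1
[col 2] ADEPY: children ADE:{A,T}, PY:{A,T} ∩→ {A,T}; cost 0
[col 2] ADEOPY: children ADEPY:{A,T}, O:{G} ∪→ {A,G,T}; cost 1
per-site changes: [4, 2, 3]; total = 9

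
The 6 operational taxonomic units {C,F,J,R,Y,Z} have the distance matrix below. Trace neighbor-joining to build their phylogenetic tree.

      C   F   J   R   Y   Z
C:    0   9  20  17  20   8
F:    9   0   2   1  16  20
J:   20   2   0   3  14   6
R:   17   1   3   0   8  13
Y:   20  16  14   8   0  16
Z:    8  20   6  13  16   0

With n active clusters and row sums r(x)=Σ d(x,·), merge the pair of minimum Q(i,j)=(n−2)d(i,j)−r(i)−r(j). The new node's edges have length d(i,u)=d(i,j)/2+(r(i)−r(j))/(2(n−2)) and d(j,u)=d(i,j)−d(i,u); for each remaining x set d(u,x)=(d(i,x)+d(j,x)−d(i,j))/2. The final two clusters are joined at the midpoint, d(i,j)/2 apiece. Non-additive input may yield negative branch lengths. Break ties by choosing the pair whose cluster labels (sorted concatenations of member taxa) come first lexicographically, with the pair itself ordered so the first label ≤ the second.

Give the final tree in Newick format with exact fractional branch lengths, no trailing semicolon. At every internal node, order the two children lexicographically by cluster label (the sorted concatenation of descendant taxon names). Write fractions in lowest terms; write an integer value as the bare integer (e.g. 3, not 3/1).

iteration 1: select C,Z (d=8, Q=-105); attach at lengths (43/8, 21/8); label the merged cluster CZ
  updated: d(CZ,F)=21/2, d(CZ,J)=9, d(CZ,R)=11, d(CZ,Y)=14
iteration 2: select CZ,Y (d=14, Q=-109/2); attach at lengths (23/4, 33/4); label the merged cluster CYZ
  updated: d(CYZ,F)=25/4, d(CYZ,J)=9/2, d(CYZ,R)=5/2
iteration 3: select CYZ,R (d=5/2, Q=-59/4); attach at lengths (47/16, -7/16); label the merged cluster CRYZ
  updated: d(CRYZ,F)=19/8, d(CRYZ,J)=5/2
iteration 4: select CRYZ,F (d=19/8, Q=-55/8); attach at lengths (23/16, 15/16); label the merged cluster CFRYZ
  updated: d(CFRYZ,J)=17/16
iteration 5: select CFRYZ,J (d=17/16); attach at lengths (17/32, 17/32); label the merged cluster CFJRYZ
final tree: (((((C:43/8,Z:21/8):23/4,Y:33/4):47/16,R:-7/16):23/16,F:15/16):17/32,J:17/32)
total length: 447/16

(((((C:43/8,Z:21/8):23/4,Y:33/4):47/16,R:-7/16):23/16,F:15/16):17/32,J:17/32)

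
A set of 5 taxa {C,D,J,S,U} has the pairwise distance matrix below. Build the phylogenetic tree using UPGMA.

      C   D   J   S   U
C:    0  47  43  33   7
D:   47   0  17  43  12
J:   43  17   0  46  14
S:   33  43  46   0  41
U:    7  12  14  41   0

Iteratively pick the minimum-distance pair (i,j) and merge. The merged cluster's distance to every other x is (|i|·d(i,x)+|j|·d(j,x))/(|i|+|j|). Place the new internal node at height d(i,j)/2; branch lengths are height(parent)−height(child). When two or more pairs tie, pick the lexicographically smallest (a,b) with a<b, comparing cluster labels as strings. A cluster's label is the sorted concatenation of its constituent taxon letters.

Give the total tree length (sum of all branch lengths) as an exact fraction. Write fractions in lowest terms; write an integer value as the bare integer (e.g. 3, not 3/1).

269/4

1. join C+U (d=7) ⇒ CU; edges |C|=7/2, |U|=7/2
  updated: d(CU,D)=59/2, d(CU,J)=57/2, d(CU,S)=37
2. join D+J (d=17) ⇒ DJ; edges |D|=17/2, |J|=17/2
  updated: d(CU,DJ)=29, d(DJ,S)=89/2
3. join CU+DJ (d=29) ⇒ CDJU; edges |CU|=11, |DJ|=6
  updated: d(CDJU,S)=163/4
4. join CDJU+S (d=163/4) ⇒ CDJSU; edges |CDJU|=47/8, |S|=163/8
final tree: (((C:7/2,U:7/2):11,(D:17/2,J:17/2):6):47/8,S:163/8)
total length: 269/4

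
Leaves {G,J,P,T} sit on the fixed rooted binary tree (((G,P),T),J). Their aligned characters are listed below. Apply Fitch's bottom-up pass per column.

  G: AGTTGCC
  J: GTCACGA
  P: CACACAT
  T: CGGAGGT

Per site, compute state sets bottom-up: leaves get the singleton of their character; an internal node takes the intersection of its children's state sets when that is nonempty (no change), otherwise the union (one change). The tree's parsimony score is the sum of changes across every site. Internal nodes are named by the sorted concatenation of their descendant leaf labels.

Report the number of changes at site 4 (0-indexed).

GP@0: {A} ∪ {C} = {A,C} (union, +1)
GPT@0: {A,C} ∩ {C} = {C} (intersection, +0)
GJPT@0: {C} ∪ {G} = {C,G} (union, +1)
GP@1: {G} ∪ {A} = {A,G} (union, +1)
GPT@1: {A,G} ∩ {G} = {G} (intersection, +0)
GJPT@1: {G} ∪ {T} = {G,T} (union, +1)
GP@2: {T} ∪ {C} = {C,T} (union, +1)
GPT@2: {C,T} ∪ {G} = {C,G,T} (union, +1)
GJPT@2: {C,G,T} ∩ {C} = {C} (intersection, +0)
GP@3: {T} ∪ {A} = {A,T} (union, +1)
GPT@3: {A,T} ∩ {A} = {A} (intersection, +0)
GJPT@3: {A} ∩ {A} = {A} (intersection, +0)
GP@4: {G} ∪ {C} = {C,G} (union, +1)
GPT@4: {C,G} ∩ {G} = {G} (intersection, +0)
GJPT@4: {G} ∪ {C} = {C,G} (union, +1)
GP@5: {C} ∪ {A} = {A,C} (union, +1)
GPT@5: {A,C} ∪ {G} = {A,C,G} (union, +1)
GJPT@5: {A,C,G} ∩ {G} = {G} (intersection, +0)
GP@6: {C} ∪ {T} = {C,T} (union, +1)
GPT@6: {C,T} ∩ {T} = {T} (intersection, +0)
GJPT@6: {T} ∪ {A} = {A,T} (union, +1)
per-site changes: [2, 2, 2, 1, 2, 2, 2]; total = 13

2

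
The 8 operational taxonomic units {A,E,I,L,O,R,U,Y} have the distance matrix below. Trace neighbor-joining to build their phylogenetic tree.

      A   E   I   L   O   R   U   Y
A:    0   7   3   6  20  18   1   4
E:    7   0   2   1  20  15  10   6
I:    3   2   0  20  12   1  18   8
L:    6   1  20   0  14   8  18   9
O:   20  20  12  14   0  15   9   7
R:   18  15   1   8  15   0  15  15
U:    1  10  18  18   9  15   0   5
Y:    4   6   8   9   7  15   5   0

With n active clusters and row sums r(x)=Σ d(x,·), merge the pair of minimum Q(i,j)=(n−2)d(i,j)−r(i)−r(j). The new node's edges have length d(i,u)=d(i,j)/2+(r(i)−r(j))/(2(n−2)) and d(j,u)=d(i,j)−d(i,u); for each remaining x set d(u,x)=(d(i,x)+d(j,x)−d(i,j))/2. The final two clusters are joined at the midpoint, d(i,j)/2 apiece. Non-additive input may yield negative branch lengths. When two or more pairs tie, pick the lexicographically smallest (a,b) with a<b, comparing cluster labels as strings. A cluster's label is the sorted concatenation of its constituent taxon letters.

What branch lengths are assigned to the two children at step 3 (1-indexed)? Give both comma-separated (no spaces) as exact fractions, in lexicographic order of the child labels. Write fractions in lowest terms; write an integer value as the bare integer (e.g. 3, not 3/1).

1/16,15/16

1. join I+R (d=1, Q=-145) ⇒ IR; edges |I|=-17/12, |R|=29/12
  updated: d(A,IR)=10, d(E,IR)=8, d(IR,L)=27/2, d(IR,O)=13, d(IR,U)=16, d(IR,Y)=11
2. join E+L (d=1, Q=-217/2) ⇒ EL; edges |E|=-9/20, |L|=29/20
  updated: d(A,EL)=6, d(EL,IR)=41/4, d(EL,O)=33/2, d(EL,U)=27/2, d(EL,Y)=7
3. join A+U (d=1, Q=-163/2) ⇒ AU; edges |A|=1/16, |U|=15/16
  updated: d(AU,EL)=37/4, d(AU,IR)=25/2, d(AU,O)=14, d(AU,Y)=4
4. join EL+IR (d=41/4, Q=-59) ⇒ EILR; edges |EL|=9/2, |IR|=23/4
  updated: d(AU,EILR)=23/4, d(EILR,O)=77/8, d(EILR,Y)=31/8
5. join AU+EILR (d=23/4, Q=-63/2) ⇒ AEILRU; edges |AU|=4, |EILR|=7/4
  updated: d(AEILRU,O)=143/16, d(AEILRU,Y)=17/16
6. join AEILRU+O (d=143/16, Q=-17) ⇒ AEILORU; edges |AEILRU|=3/2, |O|=119/16
  updated: d(AEILORU,Y)=-7/16
7. join AEILORU+Y (d=-7/16) ⇒ AEILORUY; edges |AEILORU|=-7/32, |Y|=-7/32
final tree: ((((A:1/16,U:15/16):4,((E:-9/20,L:29/20):9/2,(I:-17/12,R:29/12):23/4):7/4):3/2,O:119/16):-7/32,Y:-7/32)
total length: 55/2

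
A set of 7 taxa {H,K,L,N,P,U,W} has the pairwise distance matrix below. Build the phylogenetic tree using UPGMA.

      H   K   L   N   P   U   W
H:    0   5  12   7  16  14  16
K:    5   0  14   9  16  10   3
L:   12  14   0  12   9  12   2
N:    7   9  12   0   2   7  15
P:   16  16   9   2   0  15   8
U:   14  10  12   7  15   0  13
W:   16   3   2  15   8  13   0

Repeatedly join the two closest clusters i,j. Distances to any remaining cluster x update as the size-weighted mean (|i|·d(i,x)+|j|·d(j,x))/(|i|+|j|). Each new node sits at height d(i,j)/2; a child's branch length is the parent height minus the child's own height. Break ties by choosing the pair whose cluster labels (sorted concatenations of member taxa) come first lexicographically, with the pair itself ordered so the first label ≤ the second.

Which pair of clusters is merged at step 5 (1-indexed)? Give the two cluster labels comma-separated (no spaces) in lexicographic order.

HK,LNPW

step 1: merge (L,W) at d=2; branch lengths L→1, W→1; new cluster LW
  updated: d(H,LW)=14, d(K,LW)=17/2, d(LW,N)=27/2, d(LW,P)=17/2, d(LW,U)=25/2
step 2: merge (N,P) at d=2; branch lengths N→1, P→1; new cluster NP
  updated: d(H,NP)=23/2, d(K,NP)=25/2, d(LW,NP)=11, d(NP,U)=11
step 3: merge (H,K) at d=5; branch lengths H→5/2, K→5/2; new cluster HK
  updated: d(HK,LW)=45/4, d(HK,NP)=12, d(HK,U)=12
step 4: merge (LW,NP) at d=11; branch lengths LW→9/2, NP→9/2; new cluster LNPW
  updated: d(HK,LNPW)=93/8, d(LNPW,U)=47/4
step 5: merge (HK,LNPW) at d=93/8; branch lengths HK→53/16, LNPW→5/16; new cluster HKLNPW
  updated: d(HKLNPW,U)=71/6
step 6: merge (HKLNPW,U) at d=71/6; branch lengths HKLNPW→5/48, U→71/12; new cluster HKLNPUW
final tree: (((H:5/2,K:5/2):53/16,((L:1,W:1):9/2,(N:1,P:1):9/2):5/16):5/48,U:71/12)
total length: 1327/48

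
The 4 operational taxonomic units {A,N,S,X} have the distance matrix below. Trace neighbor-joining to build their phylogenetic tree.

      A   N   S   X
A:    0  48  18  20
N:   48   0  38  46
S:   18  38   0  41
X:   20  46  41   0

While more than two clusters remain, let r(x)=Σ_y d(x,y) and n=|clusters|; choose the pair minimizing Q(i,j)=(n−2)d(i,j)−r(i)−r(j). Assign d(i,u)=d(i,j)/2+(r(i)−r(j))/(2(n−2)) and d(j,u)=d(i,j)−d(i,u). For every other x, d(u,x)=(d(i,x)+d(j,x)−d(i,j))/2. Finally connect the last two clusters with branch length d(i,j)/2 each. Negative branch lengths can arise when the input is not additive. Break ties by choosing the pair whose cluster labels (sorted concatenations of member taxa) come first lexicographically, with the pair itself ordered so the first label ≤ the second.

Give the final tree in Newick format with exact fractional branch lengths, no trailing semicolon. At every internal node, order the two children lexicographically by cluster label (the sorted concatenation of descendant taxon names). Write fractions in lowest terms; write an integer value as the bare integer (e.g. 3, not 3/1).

step 1: merge (A,X) at d=20, Q=-153; branch lengths A→19/4, X→61/4; new cluster AX
  updated: d(AX,N)=37, d(AX,S)=39/2
step 2: merge (AX,N) at d=37, Q=-189/2; branch lengths AX→37/4, N→111/4; new cluster ANX
  updated: d(ANX,S)=41/4
step 3: merge (ANX,S) at d=41/4; branch lengths ANX→41/8, S→41/8; new cluster ANSX
final tree: (((A:19/4,X:61/4):37/4,N:111/4):41/8,S:41/8)
total length: 269/4

(((A:19/4,X:61/4):37/4,N:111/4):41/8,S:41/8)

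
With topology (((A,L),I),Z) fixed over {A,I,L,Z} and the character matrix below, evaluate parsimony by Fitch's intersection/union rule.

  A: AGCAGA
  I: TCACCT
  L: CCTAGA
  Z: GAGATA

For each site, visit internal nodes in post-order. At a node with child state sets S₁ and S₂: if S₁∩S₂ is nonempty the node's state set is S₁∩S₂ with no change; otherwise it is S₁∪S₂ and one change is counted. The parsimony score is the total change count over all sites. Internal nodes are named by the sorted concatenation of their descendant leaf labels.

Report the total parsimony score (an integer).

AL@0: {A} ∪ {C} = {A,C} (union, +1)
AIL@0: {A,C} ∪ {T} = {A,C,T} (union, +1)
AILZ@0: {A,C,T} ∪ {G} = {A,C,G,T} (union, +1)
AL@1: {G} ∪ {C} = {C,G} (union, +1)
AIL@1: {C,G} ∩ {C} = {C} (intersection, +0)
AILZ@1: {C} ∪ {A} = {A,C} (union, +1)
AL@2: {C} ∪ {T} = {C,T} (union, +1)
AIL@2: {C,T} ∪ {A} = {A,C,T} (union, +1)
AILZ@2: {A,C,T} ∪ {G} = {A,C,G,T} (union, +1)
AL@3: {A} ∩ {A} = {A} (intersection, +0)
AIL@3: {A} ∪ {C} = {A,C} (union, +1)
AILZ@3: {A,C} ∩ {A} = {A} (intersection, +0)
AL@4: {G} ∩ {G} = {G} (intersection, +0)
AIL@4: {G} ∪ {C} = {C,G} (union, +1)
AILZ@4: {C,G} ∪ {T} = {C,G,T} (union, +1)
AL@5: {A} ∩ {A} = {A} (intersection, +0)
AIL@5: {A} ∪ {T} = {A,T} (union, +1)
AILZ@5: {A,T} ∩ {A} = {A} (intersection, +0)
per-site changes: [3, 2, 3, 1, 2, 1]; total = 12

12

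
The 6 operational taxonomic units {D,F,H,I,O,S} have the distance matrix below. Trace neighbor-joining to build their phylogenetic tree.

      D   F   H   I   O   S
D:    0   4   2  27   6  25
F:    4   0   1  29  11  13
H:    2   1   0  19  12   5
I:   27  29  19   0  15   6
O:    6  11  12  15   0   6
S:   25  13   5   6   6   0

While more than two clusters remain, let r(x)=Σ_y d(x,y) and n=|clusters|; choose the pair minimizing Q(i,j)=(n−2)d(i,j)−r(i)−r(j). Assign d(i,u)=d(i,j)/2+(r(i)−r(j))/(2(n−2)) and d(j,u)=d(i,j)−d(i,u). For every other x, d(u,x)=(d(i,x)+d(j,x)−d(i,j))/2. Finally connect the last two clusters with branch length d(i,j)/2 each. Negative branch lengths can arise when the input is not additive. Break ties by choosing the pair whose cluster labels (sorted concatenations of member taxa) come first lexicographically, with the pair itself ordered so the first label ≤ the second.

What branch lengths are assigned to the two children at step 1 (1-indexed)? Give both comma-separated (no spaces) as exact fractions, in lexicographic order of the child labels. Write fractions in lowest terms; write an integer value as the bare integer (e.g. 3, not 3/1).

iteration 1: select I,S (d=6, Q=-127); attach at lengths (65/8, -17/8); label the merged cluster IS
  updated: d(D,IS)=23, d(F,IS)=18, d(H,IS)=9, d(IS,O)=15/2
iteration 2: select IS,O (d=15/2, Q=-143/2); attach at lengths (29/4, 1/4); label the merged cluster IOS
  updated: d(D,IOS)=43/4, d(F,IOS)=43/4, d(H,IOS)=27/4
iteration 3: select D,F (d=4, Q=-49/2); attach at lengths (9/4, 7/4); label the merged cluster DF
  updated: d(DF,H)=-1/2, d(DF,IOS)=35/4
iteration 4: select DF,H (d=-1/2, Q=-15); attach at lengths (3/4, -5/4); label the merged cluster DFH
  updated: d(DFH,IOS)=8
iteration 5: select DFH,IOS (d=8); attach at lengths (4, 4); label the merged cluster DFHIOS
final tree: (((D:9/4,F:7/4):3/4,H:-5/4):4,((I:65/8,S:-17/8):29/4,O:1/4):4)
total length: 25

65/8,-17/8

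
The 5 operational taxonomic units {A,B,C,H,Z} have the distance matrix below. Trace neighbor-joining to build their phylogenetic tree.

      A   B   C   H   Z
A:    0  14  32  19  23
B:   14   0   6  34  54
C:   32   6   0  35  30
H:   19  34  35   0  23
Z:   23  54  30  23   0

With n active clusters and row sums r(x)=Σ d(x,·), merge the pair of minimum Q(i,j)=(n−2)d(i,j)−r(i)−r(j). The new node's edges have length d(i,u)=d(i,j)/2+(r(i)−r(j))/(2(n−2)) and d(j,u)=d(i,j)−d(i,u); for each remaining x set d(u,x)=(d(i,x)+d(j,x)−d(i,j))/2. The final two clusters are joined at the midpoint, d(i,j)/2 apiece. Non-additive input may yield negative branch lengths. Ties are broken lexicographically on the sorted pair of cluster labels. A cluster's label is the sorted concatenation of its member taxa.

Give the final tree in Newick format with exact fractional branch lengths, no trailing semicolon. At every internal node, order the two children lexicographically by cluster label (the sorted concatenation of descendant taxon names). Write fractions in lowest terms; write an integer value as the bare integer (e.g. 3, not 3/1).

(((A:23/8,(B:23/6,C:13/6):137/8):53/8,H:69/8):115/16,Z:115/16)

1. join B+C (d=6, Q=-193) ⇒ BC; edges |B|=23/6, |C|=13/6
  updated: d(A,BC)=20, d(BC,H)=63/2, d(BC,Z)=39
2. join A+BC (d=20, Q=-225/2) ⇒ ABC; edges |A|=23/8, |BC|=137/8
  updated: d(ABC,H)=61/4, d(ABC,Z)=21
3. join ABC+H (d=61/4, Q=-237/4) ⇒ ABCH; edges |ABC|=53/8, |H|=69/8
  updated: d(ABCH,Z)=115/8
4. join ABCH+Z (d=115/8) ⇒ ABCHZ; edges |ABCH|=115/16, |Z|=115/16
final tree: (((A:23/8,(B:23/6,C:13/6):137/8):53/8,H:69/8):115/16,Z:115/16)
total length: 445/8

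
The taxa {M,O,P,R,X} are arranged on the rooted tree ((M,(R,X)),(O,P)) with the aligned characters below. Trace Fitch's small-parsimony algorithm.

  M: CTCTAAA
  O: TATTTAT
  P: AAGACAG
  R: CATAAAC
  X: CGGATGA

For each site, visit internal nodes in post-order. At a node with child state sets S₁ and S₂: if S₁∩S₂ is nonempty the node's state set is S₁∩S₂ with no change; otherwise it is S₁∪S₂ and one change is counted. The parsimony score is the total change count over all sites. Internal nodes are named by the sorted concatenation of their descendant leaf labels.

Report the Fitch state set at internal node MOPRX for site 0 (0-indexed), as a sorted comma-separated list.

[col 0] RX: children R:{C}, X:{C} ∩→ {C}; cost 0
[col 0] MRX: children M:{C}, RX:{C} ∩→ {C}; cost 0
[col 0] OP: children O:{T}, P:{A} ∪→ {A,T}; cost 1
[col 0] MOPRX: children MRX:{C}, OP:{A,T} ∪→ {A,C,T}; cost 1
[col 1] RX: children R:{A}, X:{G} ∪→ {A,G}; cost 1
[col 1] MRX: children M:{T}, RX:{A,G} ∪→ {A,G,T}; cost 1
[col 1] OP: children O:{A}, P:{A} ∩→ {A}; cost 0
[col 1] MOPRX: children MRX:{A,G,T}, OP:{A} ∩→ {A}; cost 0
[col 2] RX: children R:{T}, X:{G} ∪→ {G,T}; cost 1
[col 2] MRX: children M:{C}, RX:{G,T} ∪→ {C,G,T}; cost 1
[col 2] OP: children O:{T}, P:{G} ∪→ {G,T}; cost 1
[col 2] MOPRX: children MRX:{C,G,T}, OP:{G,T} ∩→ {G,T}; cost 0
[col 3] RX: children R:{A}, X:{A} ∩→ {A}; cost 0
[col 3] MRX: children M:{T}, RX:{A} ∪→ {A,T}; cost 1
[col 3] OP: children O:{T}, P:{A} ∪→ {A,T}; cost 1
[col 3] MOPRX: children MRX:{A,T}, OP:{A,T} ∩→ {A,T}; cost 0
[col 4] RX: children R:{A}, X:{T} ∪→ {A,T}; cost 1
[col 4] MRX: children M:{A}, RX:{A,T} ∩→ {A}; cost 0
[col 4] OP: children O:{T}, P:{C} ∪→ {C,T}; cost 1
[col 4] MOPRX: children MRX:{A}, OP:{C,T} ∪→ {A,C,T}; cost 1
[col 5] RX: children R:{A}, X:{G} ∪→ {A,G}; cost 1
[col 5] MRX: children M:{A}, RX:{A,G} ∩→ {A}; cost 0
[col 5] OP: children O:{A}, P:{A} ∩→ {A}; cost 0
[col 5] MOPRX: children MRX:{A}, OP:{A} ∩→ {A}; cost 0
[col 6] RX: children R:{C}, X:{A} ∪→ {A,C}; cost 1
[col 6] MRX: children M:{A}, RX:{A,C} ∩→ {A}; cost 0
[col 6] OP: children O:{T}, P:{G} ∪→ {G,T}; cost 1
[col 6] MOPRX: children MRX:{A}, OP:{G,T} ∪→ {A,G,T}; cost 1
per-site changes: [2, 2, 3, 2, 3, 1, 3]; total = 16

A,C,T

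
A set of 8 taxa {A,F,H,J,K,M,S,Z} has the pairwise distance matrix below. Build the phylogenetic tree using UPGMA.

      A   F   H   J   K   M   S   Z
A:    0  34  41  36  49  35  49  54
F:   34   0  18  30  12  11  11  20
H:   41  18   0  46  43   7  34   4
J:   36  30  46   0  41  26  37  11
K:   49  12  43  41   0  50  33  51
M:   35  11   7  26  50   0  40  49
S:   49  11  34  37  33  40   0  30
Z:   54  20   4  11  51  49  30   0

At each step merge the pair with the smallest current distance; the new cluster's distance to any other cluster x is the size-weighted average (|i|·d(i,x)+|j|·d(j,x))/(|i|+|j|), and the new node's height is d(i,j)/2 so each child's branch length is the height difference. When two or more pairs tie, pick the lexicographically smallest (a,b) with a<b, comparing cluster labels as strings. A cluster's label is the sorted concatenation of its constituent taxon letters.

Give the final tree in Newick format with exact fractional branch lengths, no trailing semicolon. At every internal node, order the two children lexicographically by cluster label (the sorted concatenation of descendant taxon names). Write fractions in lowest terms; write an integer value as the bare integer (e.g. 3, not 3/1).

(A:149/7,(((((F:11/2,M:11/2):25/4,(H:2,Z:2):39/4):19/8,J:113/8):43/40,S:76/5):119/30,K:115/6):89/42)

1. join H+Z (d=4) ⇒ HZ; edges |H|=2, |Z|=2
  updated: d(A,HZ)=95/2, d(F,HZ)=19, d(HZ,J)=57/2, d(HZ,K)=47, d(HZ,M)=28, d(HZ,S)=32
2. join F+M (d=11) ⇒ FM; edges |F|=11/2, |M|=11/2
  updated: d(A,FM)=69/2, d(FM,HZ)=47/2, d(FM,J)=28, d(FM,K)=31, d(FM,S)=51/2
3. join FM+HZ (d=47/2) ⇒ FHMZ; edges |FM|=25/4, |HZ|=39/4
  updated: d(A,FHMZ)=41, d(FHMZ,J)=113/4, d(FHMZ,K)=39, d(FHMZ,S)=115/4
4. join FHMZ+J (d=113/4) ⇒ FHJMZ; edges |FHMZ|=19/8, |J|=113/8
  updated: d(A,FHJMZ)=40, d(FHJMZ,K)=197/5, d(FHJMZ,S)=152/5
5. join FHJMZ+S (d=152/5) ⇒ FHJMSZ; edges |FHJMZ|=43/40, |S|=76/5
  updated: d(A,FHJMSZ)=83/2, d(FHJMSZ,K)=115/3
6. join FHJMSZ+K (d=115/3) ⇒ FHJKMSZ; edges |FHJMSZ|=119/30, |K|=115/6
  updated: d(A,FHJKMSZ)=298/7
7. join A+FHJKMSZ (d=298/7) ⇒ AFHJKMSZ; edges |A|=149/7, |FHJKMSZ|=89/42
final tree: (A:149/7,(((((F:11/2,M:11/2):25/4,(H:2,Z:2):39/4):19/8,J:113/8):43/40,S:76/5):119/30,K:115/6):89/42)
total length: 92663/840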